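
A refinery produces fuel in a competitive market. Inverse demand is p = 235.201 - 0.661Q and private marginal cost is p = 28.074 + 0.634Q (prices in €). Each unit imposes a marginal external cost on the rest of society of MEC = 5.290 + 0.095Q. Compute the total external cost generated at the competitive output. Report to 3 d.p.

€2061.245

Market equilibrium (private): 28.074 + 0.634Q = 235.201 - 0.661Q → Q_m = 159.9436.
Total external cost = ∫₀^{Q_m} (5.290 + 0.095Q) dQ = 5.290×159.9436 + ½×0.095×159.9436² = 2061.2445.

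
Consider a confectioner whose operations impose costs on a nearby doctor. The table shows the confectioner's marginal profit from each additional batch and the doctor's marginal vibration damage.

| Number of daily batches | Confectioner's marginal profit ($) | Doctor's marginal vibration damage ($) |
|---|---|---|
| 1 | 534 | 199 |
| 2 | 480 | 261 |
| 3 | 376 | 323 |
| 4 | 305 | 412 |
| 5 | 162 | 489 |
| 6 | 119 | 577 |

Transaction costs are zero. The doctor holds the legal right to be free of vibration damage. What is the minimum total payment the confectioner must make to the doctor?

Efficient level: marginal profit ≥ marginal vibration damage through level 3, so k* = 3.
With the doctor holding the right, the confectioner must at least compensate total damage at k*: 199 + 261 + 323 = 783.

$783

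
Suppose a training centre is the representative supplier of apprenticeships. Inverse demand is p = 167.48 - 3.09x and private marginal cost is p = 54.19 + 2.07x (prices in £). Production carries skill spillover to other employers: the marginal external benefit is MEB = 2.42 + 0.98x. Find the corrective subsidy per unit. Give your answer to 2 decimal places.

Social marginal cost = private MC − MEB = 51.77 + 1.09x.
Set SMC = demand: 51.77 + 1.09x = 167.48 - 3.09x → x* = 27.6818.
The Pigouvian subsidy equals MEB at x*: 2.42 + 0.98×27.6818 = 29.5482.

subsidy = £29.55 per unit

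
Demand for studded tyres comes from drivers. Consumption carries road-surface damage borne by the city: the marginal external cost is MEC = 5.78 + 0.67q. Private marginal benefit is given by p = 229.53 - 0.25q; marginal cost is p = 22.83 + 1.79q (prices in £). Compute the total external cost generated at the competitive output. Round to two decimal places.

£4024.91

Market equilibrium (private): 22.83 + 1.79q = 229.53 - 0.25q → q_m = 101.3235.
Total external cost = ∫₀^{q_m} (5.78 + 0.67q) dq = 5.78×101.3235 + ½×0.67×101.3235² = 4024.9111.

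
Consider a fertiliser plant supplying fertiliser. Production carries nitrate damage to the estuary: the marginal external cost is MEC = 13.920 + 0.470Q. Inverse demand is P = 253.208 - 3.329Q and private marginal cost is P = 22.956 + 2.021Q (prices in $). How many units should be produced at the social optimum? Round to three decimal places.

Q* = 37.170

Social marginal cost = private MC + MEC = 36.876 + 2.491Q.
Set SMC = demand: 36.876 + 2.491Q = 253.208 - 3.329Q → Q* = 37.1704.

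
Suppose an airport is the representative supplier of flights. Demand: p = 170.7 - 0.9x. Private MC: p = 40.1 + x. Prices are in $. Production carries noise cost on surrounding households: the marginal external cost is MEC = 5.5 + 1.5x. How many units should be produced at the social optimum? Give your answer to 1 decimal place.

Social marginal cost = private MC + MEC = 45.6 + 2.5x.
Set SMC = demand: 45.6 + 2.5x = 170.7 - 0.9x → x* = 36.7941.

x* = 36.8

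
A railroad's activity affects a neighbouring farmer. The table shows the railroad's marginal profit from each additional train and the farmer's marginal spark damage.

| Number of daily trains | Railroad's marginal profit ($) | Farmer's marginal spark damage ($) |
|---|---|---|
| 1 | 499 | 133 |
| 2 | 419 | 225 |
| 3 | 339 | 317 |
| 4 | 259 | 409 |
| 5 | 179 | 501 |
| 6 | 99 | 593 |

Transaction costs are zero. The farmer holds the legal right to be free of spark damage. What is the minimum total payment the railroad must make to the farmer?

Efficient level: marginal profit ≥ marginal spark damage through level 3, so k* = 3.
With the farmer holding the right, the railroad must at least compensate total damage at k*: 133 + 225 + 317 = 675.

$675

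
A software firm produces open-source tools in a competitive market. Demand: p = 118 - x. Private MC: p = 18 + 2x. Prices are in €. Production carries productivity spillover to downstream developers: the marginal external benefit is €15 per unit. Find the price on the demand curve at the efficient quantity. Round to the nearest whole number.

Social marginal cost = private MC − MEB = 3 + 2x.
Set SMC = demand: 3 + 2x = 118 - x → x* = 38.3333.
Consumer price on the demand curve at x*: 118 − 1×38.3333 = 79.6667.

P = €80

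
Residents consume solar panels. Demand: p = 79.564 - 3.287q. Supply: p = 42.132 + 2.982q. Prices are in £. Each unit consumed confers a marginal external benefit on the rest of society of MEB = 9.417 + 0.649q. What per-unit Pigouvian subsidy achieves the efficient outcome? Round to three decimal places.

Social marginal benefit = demand + MEB = 88.981 - 2.638q.
Set SMB = MC: 88.981 - 2.638q = 42.132 + 2.982q → q* = 8.3361.
The Pigouvian subsidy equals MEB at q*: 9.417 + 0.649×8.3361 = 14.8271.

subsidy = £14.827 per unit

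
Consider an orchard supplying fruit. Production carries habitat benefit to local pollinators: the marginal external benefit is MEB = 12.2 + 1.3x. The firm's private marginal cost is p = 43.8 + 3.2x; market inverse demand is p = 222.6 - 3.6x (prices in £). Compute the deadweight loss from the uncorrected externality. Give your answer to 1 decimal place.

DWL = £195.6

Market equilibrium (private): 43.8 + 3.2x = 222.6 - 3.6x → x_m = 26.2941.
Social marginal cost = private MC − MEB = 31.6 + 1.9x.
Set SMC = demand: 31.6 + 1.9x = 222.6 - 3.6x → x* = 34.7273.
Between x* and x_m the wedge demand − SMC runs linearly from 0 to MEB(x_m), so the loss is a triangle.
DWL = ½ × 8.4332 × 46.3824 = 195.5760.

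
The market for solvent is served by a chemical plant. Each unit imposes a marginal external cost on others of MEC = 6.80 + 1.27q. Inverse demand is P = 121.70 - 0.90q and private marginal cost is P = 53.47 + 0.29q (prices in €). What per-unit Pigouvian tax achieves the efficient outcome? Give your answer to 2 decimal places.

tax = €38.51 per unit

Social marginal cost = private MC + MEC = 60.27 + 1.56q.
Set SMC = demand: 60.27 + 1.56q = 121.70 - 0.90q → q* = 24.9715.
The Pigouvian tax equals MEC at q*: 6.80 + 1.27×24.9715 = 38.5138.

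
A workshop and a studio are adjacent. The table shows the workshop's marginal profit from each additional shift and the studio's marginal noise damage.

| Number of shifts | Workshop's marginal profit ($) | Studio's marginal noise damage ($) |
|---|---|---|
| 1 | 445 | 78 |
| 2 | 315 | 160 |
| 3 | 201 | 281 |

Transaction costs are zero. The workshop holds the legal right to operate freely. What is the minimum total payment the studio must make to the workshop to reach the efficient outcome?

$201

Left alone the workshop would choose level 3 (marginal profit stays positive).
Efficient level: k* = 2 (marginal profit ≥ marginal noise damage through 2).
The studio must at least cover the workshop's forgone profit from cutting 3→2: 201 = 201.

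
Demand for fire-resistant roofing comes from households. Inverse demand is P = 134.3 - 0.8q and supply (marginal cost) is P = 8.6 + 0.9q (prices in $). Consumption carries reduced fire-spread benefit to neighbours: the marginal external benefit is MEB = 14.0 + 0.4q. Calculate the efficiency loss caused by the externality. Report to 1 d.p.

DWL = $730.3

Market equilibrium (private): 8.6 + 0.9q = 134.3 - 0.8q → q_m = 73.9412.
Social marginal benefit = demand + MEB = 148.3 - 0.4q.
Set SMB = MC: 148.3 - 0.4q = 8.6 + 0.9q → q* = 107.4615.
Height of the DWL triangle at q_m is SMB(q_m) − MC(q_m) = MEB(q_m) = 43.5765.
DWL = ½ × 33.5203 × 43.5765 = 730.3487.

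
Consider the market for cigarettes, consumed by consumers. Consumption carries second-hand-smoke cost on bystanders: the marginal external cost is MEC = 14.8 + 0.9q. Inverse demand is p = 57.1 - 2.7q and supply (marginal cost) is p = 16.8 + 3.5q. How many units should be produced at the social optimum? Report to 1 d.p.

Social marginal benefit = demand − MEC = 42.3 - 3.6q.
Set SMB = MC: 42.3 - 3.6q = 16.8 + 3.5q → q* = 3.5915.

q* = 3.6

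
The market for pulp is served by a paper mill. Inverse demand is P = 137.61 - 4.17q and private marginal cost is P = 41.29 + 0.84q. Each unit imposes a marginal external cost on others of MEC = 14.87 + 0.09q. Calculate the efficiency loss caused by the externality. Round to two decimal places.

Market equilibrium (private): 41.29 + 0.84q = 137.61 - 4.17q → q_m = 19.2255.
Social marginal cost = private MC + MEC = 56.16 + 0.93q.
Set SMC = demand: 56.16 + 0.93q = 137.61 - 4.17q → q* = 15.9706.
Between q* and q_m the wedge SMC − demand runs linearly from 0 to MEC(q_m), so the loss is a triangle.
DWL = ½ × 3.2549 × 16.6003 = 27.0162.

DWL = 27.02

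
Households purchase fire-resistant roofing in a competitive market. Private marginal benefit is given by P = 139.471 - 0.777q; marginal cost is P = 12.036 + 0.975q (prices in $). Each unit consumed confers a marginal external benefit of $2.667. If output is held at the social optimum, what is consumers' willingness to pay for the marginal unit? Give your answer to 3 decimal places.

P = $81.772

Social marginal benefit = demand + MEB = 142.138 - 0.777q.
Set SMB = MC: 142.138 - 0.777q = 12.036 + 0.975q → q* = 74.2591.
Consumer price on the demand curve at q*: 139.471 − 0.777×74.2591 = 81.7717.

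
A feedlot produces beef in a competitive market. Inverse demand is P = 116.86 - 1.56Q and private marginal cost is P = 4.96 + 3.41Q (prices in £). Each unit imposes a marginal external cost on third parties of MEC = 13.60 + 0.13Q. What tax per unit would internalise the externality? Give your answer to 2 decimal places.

tax = £16.11 per unit

Social marginal cost = private MC + MEC = 18.56 + 3.54Q.
Set SMC = demand: 18.56 + 3.54Q = 116.86 - 1.56Q → Q* = 19.2745.
The Pigouvian tax equals MEC at Q*: 13.60 + 0.13×19.2745 = 16.1057.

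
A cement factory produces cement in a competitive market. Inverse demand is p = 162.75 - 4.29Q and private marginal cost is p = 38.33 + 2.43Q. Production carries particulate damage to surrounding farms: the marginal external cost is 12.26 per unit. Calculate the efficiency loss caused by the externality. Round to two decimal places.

DWL = 11.18

Market equilibrium (private): 38.33 + 2.43Q = 162.75 - 4.29Q → Q_m = 18.5149.
Social marginal cost = private MC + MEC = 50.59 + 2.43Q.
Set SMC = demand: 50.59 + 2.43Q = 162.75 - 4.29Q → Q* = 16.6905.
Height of the DWL triangle at Q_m is SMC(Q_m) − demand(Q_m) = MEC(Q_m) = 12.2600.
DWL = ½ × 1.8244 × 12.2600 = 11.1836.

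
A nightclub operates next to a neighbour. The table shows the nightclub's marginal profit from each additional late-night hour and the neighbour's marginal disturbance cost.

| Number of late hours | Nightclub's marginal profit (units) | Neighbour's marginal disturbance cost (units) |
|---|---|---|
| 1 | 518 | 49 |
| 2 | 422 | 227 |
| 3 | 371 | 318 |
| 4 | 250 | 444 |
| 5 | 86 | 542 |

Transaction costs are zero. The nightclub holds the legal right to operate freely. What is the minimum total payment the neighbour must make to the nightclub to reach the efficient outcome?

336

Left alone the nightclub would choose level 5 (marginal profit stays positive).
Efficient level: k* = 3 (marginal profit ≥ marginal disturbance cost through 3).
The neighbour must at least cover the nightclub's forgone profit from cutting 5→3: 250 + 86 = 336.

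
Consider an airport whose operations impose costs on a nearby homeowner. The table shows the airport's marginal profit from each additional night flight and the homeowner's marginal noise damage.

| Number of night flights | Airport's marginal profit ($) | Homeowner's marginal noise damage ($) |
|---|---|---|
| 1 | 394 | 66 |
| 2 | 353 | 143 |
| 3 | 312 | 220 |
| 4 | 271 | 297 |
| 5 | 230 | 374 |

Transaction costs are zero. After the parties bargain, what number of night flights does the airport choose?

Bargaining reaches the level where marginal profit last exceeds marginal noise damage.
That holds through level 3 (312 ≥ 220) but not at 4 (271 < 297).

3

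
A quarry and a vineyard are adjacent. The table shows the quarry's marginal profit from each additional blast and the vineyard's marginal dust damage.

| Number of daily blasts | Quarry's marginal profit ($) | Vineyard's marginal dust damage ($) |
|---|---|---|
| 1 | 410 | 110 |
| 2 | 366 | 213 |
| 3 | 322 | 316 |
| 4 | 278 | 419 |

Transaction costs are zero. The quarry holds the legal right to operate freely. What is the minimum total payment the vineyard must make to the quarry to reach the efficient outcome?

Left alone the quarry would choose level 4 (marginal profit stays positive).
Efficient level: k* = 3 (marginal profit ≥ marginal dust damage through 3).
The vineyard must at least cover the quarry's forgone profit from cutting 4→3: 278 = 278.

$278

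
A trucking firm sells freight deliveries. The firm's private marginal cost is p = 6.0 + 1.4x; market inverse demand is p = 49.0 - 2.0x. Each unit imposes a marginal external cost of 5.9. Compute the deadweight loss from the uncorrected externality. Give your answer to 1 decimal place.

DWL = 5.1

Market equilibrium (private): 6.0 + 1.4x = 49.0 - 2.0x → x_m = 12.6471.
Social marginal cost = private MC + MEC = 11.9 + 1.4x.
Set SMC = demand: 11.9 + 1.4x = 49.0 - 2.0x → x* = 10.9118.
Height of the DWL triangle at x_m is SMC(x_m) − demand(x_m) = MEC(x_m) = 5.9000.
DWL = ½ × 1.7353 × 5.9000 = 5.1191.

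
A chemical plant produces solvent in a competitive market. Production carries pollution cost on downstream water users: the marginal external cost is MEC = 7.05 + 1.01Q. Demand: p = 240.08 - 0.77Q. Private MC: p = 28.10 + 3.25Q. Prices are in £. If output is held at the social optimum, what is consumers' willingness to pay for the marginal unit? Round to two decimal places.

P = £208.71

Social marginal cost = private MC + MEC = 35.15 + 4.26Q.
Set SMC = demand: 35.15 + 4.26Q = 240.08 - 0.77Q → Q* = 40.7416.
Consumer price on the demand curve at Q*: 240.08 − 0.77×40.7416 = 208.7090.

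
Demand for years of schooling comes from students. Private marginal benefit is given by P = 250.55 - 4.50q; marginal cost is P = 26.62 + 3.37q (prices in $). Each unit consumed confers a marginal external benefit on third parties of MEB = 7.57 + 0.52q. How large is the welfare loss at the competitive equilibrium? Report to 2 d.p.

DWL = $34.03

Market equilibrium (private): 26.62 + 3.37q = 250.55 - 4.50q → q_m = 28.4536.
Social marginal benefit = demand + MEB = 258.12 - 3.98q.
Set SMB = MC: 258.12 - 3.98q = 26.62 + 3.37q → q* = 31.4966.
The loss is the area between SMB and MC from q* to q_m; with linear curves that's a triangle of height MEB(q_m).
DWL = ½ × 3.0430 × 22.3659 = 34.0297.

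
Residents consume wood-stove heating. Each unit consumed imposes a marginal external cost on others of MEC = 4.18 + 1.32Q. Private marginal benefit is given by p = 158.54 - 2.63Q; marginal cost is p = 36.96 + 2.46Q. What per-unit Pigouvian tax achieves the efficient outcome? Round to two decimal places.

tax = 28.36 per unit

Social marginal benefit = demand − MEC = 154.36 - 3.95Q.
Set SMB = MC: 154.36 - 3.95Q = 36.96 + 2.46Q → Q* = 18.3151.
The Pigouvian tax equals MEC at Q*: 4.18 + 1.32×18.3151 = 28.3559.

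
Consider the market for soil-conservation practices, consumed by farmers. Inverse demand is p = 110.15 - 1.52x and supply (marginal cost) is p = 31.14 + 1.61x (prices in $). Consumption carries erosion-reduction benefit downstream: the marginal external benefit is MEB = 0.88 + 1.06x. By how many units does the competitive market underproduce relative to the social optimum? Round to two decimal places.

13.35 units

Market equilibrium (private): 31.14 + 1.61x = 110.15 - 1.52x → x_m = 25.2428.
Social marginal benefit = demand + MEB = 111.03 - 0.46x.
Set SMB = MC: 111.03 - 0.46x = 31.14 + 1.61x → x* = 38.5942.
Gap = |25.2428 − 38.5942| = 13.3514.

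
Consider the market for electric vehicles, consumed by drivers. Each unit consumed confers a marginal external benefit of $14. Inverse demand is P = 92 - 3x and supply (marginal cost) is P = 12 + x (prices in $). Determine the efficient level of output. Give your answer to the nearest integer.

x* = 24

Social marginal benefit = demand + MEB = 106 - 3x.
Set SMB = MC: 106 - 3x = 12 + x → x* = 23.5000.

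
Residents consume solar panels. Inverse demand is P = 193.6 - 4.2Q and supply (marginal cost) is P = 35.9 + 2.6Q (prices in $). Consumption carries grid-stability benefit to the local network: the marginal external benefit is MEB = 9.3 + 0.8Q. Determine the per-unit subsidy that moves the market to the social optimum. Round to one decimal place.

subsidy = $31.6 per unit

Social marginal benefit = demand + MEB = 202.9 - 3.4Q.
Set SMB = MC: 202.9 - 3.4Q = 35.9 + 2.6Q → Q* = 27.8333.
The Pigouvian subsidy equals MEB at Q*: 9.3 + 0.8×27.8333 = 31.5666.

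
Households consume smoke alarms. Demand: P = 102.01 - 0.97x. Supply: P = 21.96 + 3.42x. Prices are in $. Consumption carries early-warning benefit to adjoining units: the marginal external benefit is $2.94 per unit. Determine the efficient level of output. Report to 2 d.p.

x* = 18.90

Social marginal benefit = demand + MEB = 104.95 - 0.97x.
Set SMB = MC: 104.95 - 0.97x = 21.96 + 3.42x → x* = 18.9043.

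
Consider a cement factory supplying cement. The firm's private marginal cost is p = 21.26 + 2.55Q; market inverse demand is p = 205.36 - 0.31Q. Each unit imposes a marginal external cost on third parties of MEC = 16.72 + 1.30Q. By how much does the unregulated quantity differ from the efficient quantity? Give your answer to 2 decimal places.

Market equilibrium (private): 21.26 + 2.55Q = 205.36 - 0.31Q → Q_m = 64.3706.
Social marginal cost = private MC + MEC = 37.98 + 3.85Q.
Set SMC = demand: 37.98 + 3.85Q = 205.36 - 0.31Q → Q* = 40.2356.
Gap = |64.3706 − 40.2356| = 24.1350.

24.14 units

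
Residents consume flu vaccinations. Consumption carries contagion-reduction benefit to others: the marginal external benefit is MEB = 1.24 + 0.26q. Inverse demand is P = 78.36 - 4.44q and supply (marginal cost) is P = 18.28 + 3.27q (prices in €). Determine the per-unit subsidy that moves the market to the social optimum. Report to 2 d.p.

Social marginal benefit = demand + MEB = 79.60 - 4.18q.
Set SMB = MC: 79.60 - 4.18q = 18.28 + 3.27q → q* = 8.2309.
The Pigouvian subsidy equals MEB at q*: 1.24 + 0.26×8.2309 = 3.3800.

subsidy = €3.38 per unit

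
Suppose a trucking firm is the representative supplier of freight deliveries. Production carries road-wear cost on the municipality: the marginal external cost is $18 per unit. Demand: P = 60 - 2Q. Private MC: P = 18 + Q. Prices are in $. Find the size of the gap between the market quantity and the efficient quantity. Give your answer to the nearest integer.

6 units

Market equilibrium (private): 18 + Q = 60 - 2Q → Q_m = 14.0000.
Social marginal cost = private MC + MEC = 36 + Q.
Set SMC = demand: 36 + Q = 60 - 2Q → Q* = 8.0000.
Gap = |14.0000 − 8.0000| = 6.0000.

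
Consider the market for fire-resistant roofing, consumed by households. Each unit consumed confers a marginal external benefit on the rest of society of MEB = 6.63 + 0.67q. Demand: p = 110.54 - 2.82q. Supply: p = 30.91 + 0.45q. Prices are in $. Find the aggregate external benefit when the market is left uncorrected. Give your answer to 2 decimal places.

Market equilibrium (private): 30.91 + 0.45q = 110.54 - 2.82q → q_m = 24.3517.
Total external benefit = ∫₀^{q_m} (6.63 + 0.67q) dq = 6.63×24.3517 + ½×0.67×24.3517² = 360.1085.

$360.11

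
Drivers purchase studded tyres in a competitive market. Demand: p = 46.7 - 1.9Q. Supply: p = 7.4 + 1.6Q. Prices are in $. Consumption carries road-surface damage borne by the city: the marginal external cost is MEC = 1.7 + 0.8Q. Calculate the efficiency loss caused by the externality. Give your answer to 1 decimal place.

DWL = $13.3

Market equilibrium (private): 7.4 + 1.6Q = 46.7 - 1.9Q → Q_m = 11.2286.
Social marginal benefit = demand − MEC = 45.0 - 2.7Q.
Set SMB = MC: 45.0 - 2.7Q = 7.4 + 1.6Q → Q* = 8.7442.
Between Q* and Q_m the wedge MC − SMB runs linearly from 0 to MEC(Q_m), so the loss is a triangle.
DWL = ½ × 2.4844 × 10.6829 = 13.2703.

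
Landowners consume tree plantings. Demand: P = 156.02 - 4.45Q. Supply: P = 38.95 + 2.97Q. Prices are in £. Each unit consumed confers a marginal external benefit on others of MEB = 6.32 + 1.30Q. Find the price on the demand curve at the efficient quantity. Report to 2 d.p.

P = £66.30

Social marginal benefit = demand + MEB = 162.34 - 3.15Q.
Set SMB = MC: 162.34 - 3.15Q = 38.95 + 2.97Q → Q* = 20.1618.
Consumer price on the demand curve at Q*: 156.02 − 4.45×20.1618 = 66.3000.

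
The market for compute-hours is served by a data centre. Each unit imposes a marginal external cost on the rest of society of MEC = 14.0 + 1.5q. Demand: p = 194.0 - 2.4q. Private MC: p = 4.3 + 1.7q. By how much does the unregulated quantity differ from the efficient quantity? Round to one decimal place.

Market equilibrium (private): 4.3 + 1.7q = 194.0 - 2.4q → q_m = 46.2683.
Social marginal cost = private MC + MEC = 18.3 + 3.2q.
Set SMC = demand: 18.3 + 3.2q = 194.0 - 2.4q → q* = 31.3750.
Gap = |46.2683 − 31.3750| = 14.8933.

14.9 units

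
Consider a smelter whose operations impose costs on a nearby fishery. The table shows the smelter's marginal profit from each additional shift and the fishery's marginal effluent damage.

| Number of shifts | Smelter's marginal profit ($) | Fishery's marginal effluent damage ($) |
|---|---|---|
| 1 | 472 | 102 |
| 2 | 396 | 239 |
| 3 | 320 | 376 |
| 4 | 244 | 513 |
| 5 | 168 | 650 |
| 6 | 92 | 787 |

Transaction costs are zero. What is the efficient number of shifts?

2

Bargaining reaches the level where marginal profit last exceeds marginal effluent damage.
That holds through level 2 (396 ≥ 239) but not at 3 (320 < 376).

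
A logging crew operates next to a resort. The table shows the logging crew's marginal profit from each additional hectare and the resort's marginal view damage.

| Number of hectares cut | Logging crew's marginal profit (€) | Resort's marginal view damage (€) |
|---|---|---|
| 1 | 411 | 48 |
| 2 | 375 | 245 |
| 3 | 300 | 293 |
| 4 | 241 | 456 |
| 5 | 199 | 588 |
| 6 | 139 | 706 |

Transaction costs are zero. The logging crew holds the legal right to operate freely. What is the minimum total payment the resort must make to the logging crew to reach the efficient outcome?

€579

Left alone the logging crew would choose level 6 (marginal profit stays positive).
Efficient level: k* = 3 (marginal profit ≥ marginal view damage through 3).
The resort must at least cover the logging crew's forgone profit from cutting 6→3: 241 + 199 + 139 = 579.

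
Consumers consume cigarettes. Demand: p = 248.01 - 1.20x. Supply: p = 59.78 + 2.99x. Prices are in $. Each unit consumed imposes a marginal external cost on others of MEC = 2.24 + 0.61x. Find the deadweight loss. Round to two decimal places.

Market equilibrium (private): 59.78 + 2.99x = 248.01 - 1.20x → x_m = 44.9236.
Social marginal benefit = demand − MEC = 245.77 - 1.81x.
Set SMB = MC: 245.77 - 1.81x = 59.78 + 2.99x → x* = 38.7479.
Height of the DWL triangle at x_m is MC(x_m) − SMB(x_m) = MEC(x_m) = 29.6434.
DWL = ½ × 6.1757 × 29.6434 = 91.5344.

DWL = $91.53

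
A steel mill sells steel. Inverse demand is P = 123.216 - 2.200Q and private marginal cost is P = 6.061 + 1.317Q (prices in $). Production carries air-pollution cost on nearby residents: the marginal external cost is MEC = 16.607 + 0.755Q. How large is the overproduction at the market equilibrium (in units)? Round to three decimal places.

Market equilibrium (private): 6.061 + 1.317Q = 123.216 - 2.200Q → Q_m = 33.3111.
Social marginal cost = private MC + MEC = 22.668 + 2.072Q.
Set SMC = demand: 22.668 + 2.072Q = 123.216 - 2.200Q → Q* = 23.5365.
Gap = |33.3111 − 23.5365| = 9.7746.

9.775 units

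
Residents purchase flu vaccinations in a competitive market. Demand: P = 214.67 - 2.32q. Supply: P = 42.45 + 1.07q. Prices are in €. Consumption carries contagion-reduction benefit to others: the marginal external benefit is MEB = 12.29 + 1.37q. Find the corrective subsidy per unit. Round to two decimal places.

Social marginal benefit = demand + MEB = 226.96 - 0.95q.
Set SMB = MC: 226.96 - 0.95q = 42.45 + 1.07q → q* = 91.3416.
The Pigouvian subsidy equals MEB at q*: 12.29 + 1.37×91.3416 = 137.4280.

subsidy = €137.43 per unit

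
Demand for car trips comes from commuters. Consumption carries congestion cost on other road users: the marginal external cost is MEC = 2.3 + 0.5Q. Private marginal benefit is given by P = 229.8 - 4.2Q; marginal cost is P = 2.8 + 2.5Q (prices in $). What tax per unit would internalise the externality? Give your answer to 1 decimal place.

tax = $17.9 per unit

Social marginal benefit = demand − MEC = 227.5 - 4.7Q.
Set SMB = MC: 227.5 - 4.7Q = 2.8 + 2.5Q → Q* = 31.2083.
The Pigouvian tax equals MEC at Q*: 2.3 + 0.5×31.2083 = 17.9042.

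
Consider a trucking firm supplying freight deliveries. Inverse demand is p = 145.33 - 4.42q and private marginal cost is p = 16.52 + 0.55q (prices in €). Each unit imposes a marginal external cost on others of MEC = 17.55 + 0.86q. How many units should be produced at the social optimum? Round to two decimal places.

q* = 19.08

Social marginal cost = private MC + MEC = 34.07 + 1.41q.
Set SMC = demand: 34.07 + 1.41q = 145.33 - 4.42q → q* = 19.0840.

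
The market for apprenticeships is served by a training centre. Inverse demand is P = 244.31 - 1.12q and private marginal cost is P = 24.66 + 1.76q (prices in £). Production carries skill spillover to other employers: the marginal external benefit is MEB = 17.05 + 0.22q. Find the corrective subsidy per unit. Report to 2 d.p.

subsidy = £36.63 per unit

Social marginal cost = private MC − MEB = 7.61 + 1.54q.
Set SMC = demand: 7.61 + 1.54q = 244.31 - 1.12q → q* = 88.9850.
The Pigouvian subsidy equals MEB at q*: 17.05 + 0.22×88.9850 = 36.6267.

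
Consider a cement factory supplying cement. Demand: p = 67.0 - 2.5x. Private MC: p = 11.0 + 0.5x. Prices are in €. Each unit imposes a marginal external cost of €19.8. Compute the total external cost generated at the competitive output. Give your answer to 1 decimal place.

€369.6

Market equilibrium (private): 11.0 + 0.5x = 67.0 - 2.5x → x_m = 18.6667.
Total external cost = MEC × x_m = 19.8 × 18.6667 = 369.6007.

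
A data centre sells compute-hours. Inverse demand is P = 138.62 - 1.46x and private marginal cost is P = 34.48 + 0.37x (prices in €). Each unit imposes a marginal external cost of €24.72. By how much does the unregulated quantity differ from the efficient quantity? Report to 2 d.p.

13.51 units

Market equilibrium (private): 34.48 + 0.37x = 138.62 - 1.46x → x_m = 56.9071.
Social marginal cost = private MC + MEC = 59.20 + 0.37x.
Set SMC = demand: 59.20 + 0.37x = 138.62 - 1.46x → x* = 43.3989.
Gap = |56.9071 − 43.3989| = 13.5082.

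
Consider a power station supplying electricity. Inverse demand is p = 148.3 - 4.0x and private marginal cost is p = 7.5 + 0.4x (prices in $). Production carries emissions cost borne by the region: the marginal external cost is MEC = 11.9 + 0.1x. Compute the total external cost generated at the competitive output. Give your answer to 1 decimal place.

$432.0

Market equilibrium (private): 7.5 + 0.4x = 148.3 - 4.0x → x_m = 32.0000.
Total external cost = ∫₀^{x_m} (11.9 + 0.1x) dx = 11.9×32.0000 + ½×0.1×32.0000² = 432.0000.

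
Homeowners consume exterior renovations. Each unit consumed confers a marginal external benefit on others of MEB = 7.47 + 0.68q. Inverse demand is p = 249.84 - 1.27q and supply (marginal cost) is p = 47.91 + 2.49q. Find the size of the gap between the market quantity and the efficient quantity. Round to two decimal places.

Market equilibrium (private): 47.91 + 2.49q = 249.84 - 1.27q → q_m = 53.7048.
Social marginal benefit = demand + MEB = 257.31 - 0.59q.
Set SMB = MC: 257.31 - 0.59q = 47.91 + 2.49q → q* = 67.9870.
Gap = |53.7048 − 67.9870| = 14.2822.

14.28 units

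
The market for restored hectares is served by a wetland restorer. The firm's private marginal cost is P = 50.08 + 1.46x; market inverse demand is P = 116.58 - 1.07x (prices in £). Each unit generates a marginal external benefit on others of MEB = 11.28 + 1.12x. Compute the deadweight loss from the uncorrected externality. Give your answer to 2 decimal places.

Market equilibrium (private): 50.08 + 1.46x = 116.58 - 1.07x → x_m = 26.2846.
Social marginal cost = private MC − MEB = 38.80 + 0.34x.
Set SMC = demand: 38.80 + 0.34x = 116.58 - 1.07x → x* = 55.1631.
The loss is the area between SMC and demand from x* to x_m; with linear curves that's a triangle of height MEB(x_m).
DWL = ½ × 28.8785 × 40.7187 = 587.9475.

DWL = £587.95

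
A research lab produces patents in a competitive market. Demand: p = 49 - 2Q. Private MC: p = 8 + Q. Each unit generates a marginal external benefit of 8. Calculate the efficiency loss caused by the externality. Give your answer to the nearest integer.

Market equilibrium (private): 8 + Q = 49 - 2Q → Q_m = 13.6667.
Social marginal cost = private MC − MEB = 0 + Q.
Set SMC = demand: 0 + Q = 49 - 2Q → Q* = 16.3333.
The loss is the area between SMC and demand from Q* to Q_m; with linear curves that's a triangle of height MEB(Q_m).
DWL = ½ × 2.6666 × 8.0000 = 10.6664.

DWL = 11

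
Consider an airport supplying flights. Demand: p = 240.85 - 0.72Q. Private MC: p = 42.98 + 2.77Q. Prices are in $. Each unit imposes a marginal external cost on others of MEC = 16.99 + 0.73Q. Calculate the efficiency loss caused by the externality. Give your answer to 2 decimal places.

DWL = $403.79

Market equilibrium (private): 42.98 + 2.77Q = 240.85 - 0.72Q → Q_m = 56.6963.
Social marginal cost = private MC + MEC = 59.97 + 3.50Q.
Set SMC = demand: 59.97 + 3.50Q = 240.85 - 0.72Q → Q* = 42.8626.
The loss is the area between SMC and demand from Q* to Q_m; with linear curves that's a triangle of height MEC(Q_m).
DWL = ½ × 13.8337 × 58.3783 = 403.7939.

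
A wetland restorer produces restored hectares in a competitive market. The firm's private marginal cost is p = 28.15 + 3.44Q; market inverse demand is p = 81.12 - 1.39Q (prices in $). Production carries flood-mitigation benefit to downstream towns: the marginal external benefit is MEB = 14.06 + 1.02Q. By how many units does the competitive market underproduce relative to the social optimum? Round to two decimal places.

6.63 units

Market equilibrium (private): 28.15 + 3.44Q = 81.12 - 1.39Q → Q_m = 10.9669.
Social marginal cost = private MC − MEB = 14.09 + 2.42Q.
Set SMC = demand: 14.09 + 2.42Q = 81.12 - 1.39Q → Q* = 17.5932.
Gap = |10.9669 − 17.5932| = 6.6263.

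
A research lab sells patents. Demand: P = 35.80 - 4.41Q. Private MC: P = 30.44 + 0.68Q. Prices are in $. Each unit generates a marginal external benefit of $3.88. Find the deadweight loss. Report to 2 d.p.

Market equilibrium (private): 30.44 + 0.68Q = 35.80 - 4.41Q → Q_m = 1.0530.
Social marginal cost = private MC − MEB = 26.56 + 0.68Q.
Set SMC = demand: 26.56 + 0.68Q = 35.80 - 4.41Q → Q* = 1.8153.
Between Q* and Q_m the wedge demand − SMC runs linearly from 0 to MEB(Q_m), so the loss is a triangle.
DWL = ½ × 0.7623 × 3.8800 = 1.4789.

DWL = $1.48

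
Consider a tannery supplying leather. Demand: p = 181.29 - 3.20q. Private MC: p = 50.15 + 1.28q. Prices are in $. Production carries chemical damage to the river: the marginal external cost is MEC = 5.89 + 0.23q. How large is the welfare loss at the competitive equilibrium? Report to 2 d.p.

DWL = $16.91

Market equilibrium (private): 50.15 + 1.28q = 181.29 - 3.20q → q_m = 29.2723.
Social marginal cost = private MC + MEC = 56.04 + 1.51q.
Set SMC = demand: 56.04 + 1.51q = 181.29 - 3.20q → q* = 26.5924.
Height of the DWL triangle at q_m is SMC(q_m) − demand(q_m) = MEC(q_m) = 12.6226.
DWL = ½ × 2.6799 × 12.6226 = 16.9137.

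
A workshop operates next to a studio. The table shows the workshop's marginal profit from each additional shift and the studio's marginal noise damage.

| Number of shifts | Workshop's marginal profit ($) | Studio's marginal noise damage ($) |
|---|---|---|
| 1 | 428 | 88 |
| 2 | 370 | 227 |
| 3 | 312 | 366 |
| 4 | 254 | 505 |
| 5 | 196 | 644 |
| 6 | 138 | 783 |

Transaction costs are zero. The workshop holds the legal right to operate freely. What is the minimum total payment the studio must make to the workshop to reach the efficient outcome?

Left alone the workshop would choose level 6 (marginal profit stays positive).
Efficient level: k* = 2 (marginal profit ≥ marginal noise damage through 2).
The studio must at least cover the workshop's forgone profit from cutting 6→2: 312 + 254 + 196 + 138 = 900.

$900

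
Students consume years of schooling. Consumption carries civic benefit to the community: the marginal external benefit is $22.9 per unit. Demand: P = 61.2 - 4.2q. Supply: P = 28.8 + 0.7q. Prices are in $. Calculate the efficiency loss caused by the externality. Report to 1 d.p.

Market equilibrium (private): 28.8 + 0.7q = 61.2 - 4.2q → q_m = 6.6122.
Social marginal benefit = demand + MEB = 84.1 - 4.2q.
Set SMB = MC: 84.1 - 4.2q = 28.8 + 0.7q → q* = 11.2857.
The loss is the area between SMB and MC from q* to q_m; with linear curves that's a triangle of height MEB(q_m).
DWL = ½ × 4.6735 × 22.9000 = 53.5116.

DWL = $53.5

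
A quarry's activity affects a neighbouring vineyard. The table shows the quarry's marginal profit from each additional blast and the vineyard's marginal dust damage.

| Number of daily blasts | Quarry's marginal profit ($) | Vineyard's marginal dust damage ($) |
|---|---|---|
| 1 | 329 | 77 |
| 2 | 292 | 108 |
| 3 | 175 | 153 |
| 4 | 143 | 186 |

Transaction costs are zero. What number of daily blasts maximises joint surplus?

3

Bargaining reaches the level where marginal profit last exceeds marginal dust damage.
That holds through level 3 (175 ≥ 153) but not at 4 (143 < 186).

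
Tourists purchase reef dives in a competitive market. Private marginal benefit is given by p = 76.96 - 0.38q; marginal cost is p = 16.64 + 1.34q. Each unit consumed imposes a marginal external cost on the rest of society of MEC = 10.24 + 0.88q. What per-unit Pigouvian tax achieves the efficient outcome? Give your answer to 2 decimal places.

Social marginal benefit = demand − MEC = 66.72 - 1.26q.
Set SMB = MC: 66.72 - 1.26q = 16.64 + 1.34q → q* = 19.2615.
The Pigouvian tax equals MEC at q*: 10.24 + 0.88×19.2615 = 27.1901.

tax = 27.19 per unit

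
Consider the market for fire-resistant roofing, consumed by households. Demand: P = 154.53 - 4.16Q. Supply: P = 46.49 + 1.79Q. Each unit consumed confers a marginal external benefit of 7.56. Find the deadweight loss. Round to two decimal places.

DWL = 4.80

Market equilibrium (private): 46.49 + 1.79Q = 154.53 - 4.16Q → Q_m = 18.1580.
Social marginal benefit = demand + MEB = 162.09 - 4.16Q.
Set SMB = MC: 162.09 - 4.16Q = 46.49 + 1.79Q → Q* = 19.4286.
The welfare-loss triangle has base |Q_m − Q*| and height MEB(Q_m) (the vertical gap between SMB and MC is zero at Q* and MEB at Q_m).
DWL = ½ × 1.2706 × 7.5600 = 4.8029.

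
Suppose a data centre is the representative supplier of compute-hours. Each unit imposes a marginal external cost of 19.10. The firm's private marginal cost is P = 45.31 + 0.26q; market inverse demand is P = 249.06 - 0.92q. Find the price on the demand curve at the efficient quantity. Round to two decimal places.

P = 105.10

Social marginal cost = private MC + MEC = 64.41 + 0.26q.
Set SMC = demand: 64.41 + 0.26q = 249.06 - 0.92q → q* = 156.4831.
Consumer price on the demand curve at q*: 249.06 − 0.92×156.4831 = 105.0955.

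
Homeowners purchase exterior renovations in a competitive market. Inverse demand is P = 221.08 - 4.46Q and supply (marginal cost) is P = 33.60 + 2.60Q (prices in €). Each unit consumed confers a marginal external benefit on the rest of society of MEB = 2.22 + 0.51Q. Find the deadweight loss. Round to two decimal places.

Market equilibrium (private): 33.60 + 2.60Q = 221.08 - 4.46Q → Q_m = 26.5552.
Social marginal benefit = demand + MEB = 223.30 - 3.95Q.
Set SMB = MC: 223.30 - 3.95Q = 33.60 + 2.60Q → Q* = 28.9618.
Between Q* and Q_m the wedge SMB − MC runs linearly from 0 to MEB(Q_m), so the loss is a triangle.
DWL = ½ × 2.4066 × 15.7632 = 18.9679.

DWL = €18.97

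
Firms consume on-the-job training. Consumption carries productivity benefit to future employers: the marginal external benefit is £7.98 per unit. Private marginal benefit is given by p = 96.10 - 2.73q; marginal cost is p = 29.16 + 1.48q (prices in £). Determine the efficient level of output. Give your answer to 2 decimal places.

Social marginal benefit = demand + MEB = 104.08 - 2.73q.
Set SMB = MC: 104.08 - 2.73q = 29.16 + 1.48q → q* = 17.7957.

q* = 17.80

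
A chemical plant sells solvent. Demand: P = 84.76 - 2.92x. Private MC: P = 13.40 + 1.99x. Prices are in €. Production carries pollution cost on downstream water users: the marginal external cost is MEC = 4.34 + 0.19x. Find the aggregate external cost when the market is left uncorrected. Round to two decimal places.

Market equilibrium (private): 13.40 + 1.99x = 84.76 - 2.92x → x_m = 14.5336.
Total external cost = ∫₀^{x_m} (4.34 + 0.19x) dx = 4.34×14.5336 + ½×0.19×14.5336² = 83.1422.

€83.14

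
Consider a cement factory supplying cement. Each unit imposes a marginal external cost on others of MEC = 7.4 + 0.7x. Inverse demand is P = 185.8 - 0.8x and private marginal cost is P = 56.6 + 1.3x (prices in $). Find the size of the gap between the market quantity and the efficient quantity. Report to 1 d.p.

18.0 units

Market equilibrium (private): 56.6 + 1.3x = 185.8 - 0.8x → x_m = 61.5238.
Social marginal cost = private MC + MEC = 64.0 + 2.0x.
Set SMC = demand: 64.0 + 2.0x = 185.8 - 0.8x → x* = 43.5000.
Gap = |61.5238 − 43.5000| = 18.0238.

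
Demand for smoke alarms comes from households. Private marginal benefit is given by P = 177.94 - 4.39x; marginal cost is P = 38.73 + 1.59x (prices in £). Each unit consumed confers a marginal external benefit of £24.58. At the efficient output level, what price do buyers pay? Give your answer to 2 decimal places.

Social marginal benefit = demand + MEB = 202.52 - 4.39x.
Set SMB = MC: 202.52 - 4.39x = 38.73 + 1.59x → x* = 27.3896.
Consumer price on the demand curve at x*: 177.94 − 4.39×27.3896 = 57.6997.

P = £57.70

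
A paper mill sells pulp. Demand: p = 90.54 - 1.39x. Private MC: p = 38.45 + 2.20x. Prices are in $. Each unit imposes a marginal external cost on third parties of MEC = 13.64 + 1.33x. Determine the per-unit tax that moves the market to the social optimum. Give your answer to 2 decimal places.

Social marginal cost = private MC + MEC = 52.09 + 3.53x.
Set SMC = demand: 52.09 + 3.53x = 90.54 - 1.39x → x* = 7.8150.
The Pigouvian tax equals MEC at x*: 13.64 + 1.33×7.8150 = 24.0340.

tax = $24.03 per unit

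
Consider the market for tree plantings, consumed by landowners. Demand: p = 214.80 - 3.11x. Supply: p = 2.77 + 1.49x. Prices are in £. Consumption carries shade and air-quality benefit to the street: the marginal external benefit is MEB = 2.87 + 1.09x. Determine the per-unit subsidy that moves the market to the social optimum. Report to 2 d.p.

subsidy = £69.61 per unit

Social marginal benefit = demand + MEB = 217.67 - 2.02x.
Set SMB = MC: 217.67 - 2.02x = 2.77 + 1.49x → x* = 61.2251.
The Pigouvian subsidy equals MEB at x*: 2.87 + 1.09×61.2251 = 69.6054.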